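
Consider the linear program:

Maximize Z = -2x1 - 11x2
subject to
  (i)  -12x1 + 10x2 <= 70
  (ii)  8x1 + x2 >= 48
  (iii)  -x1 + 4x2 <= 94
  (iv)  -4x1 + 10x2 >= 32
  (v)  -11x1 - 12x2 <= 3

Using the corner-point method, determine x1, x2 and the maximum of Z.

x1 = 16/3, x2 = 16/3, maximum Z = -208/3

Corner points and Z = -2x1 - 11x2:
  (205/46, 284/23) → Z = -3329/23
  (330/19, 529/19) → Z = -341
  (16/3, 16/3) → Z = -208/3
  (406/3, 172/3) → Z = -2704/3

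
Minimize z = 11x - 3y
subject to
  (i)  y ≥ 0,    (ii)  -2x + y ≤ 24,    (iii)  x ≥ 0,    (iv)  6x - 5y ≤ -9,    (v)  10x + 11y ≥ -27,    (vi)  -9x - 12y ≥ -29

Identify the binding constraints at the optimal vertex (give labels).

(iii) and (vi)

Vertices and z = 11x - 3y:
  (0, 9/5) → z = -27/5
  (0, 29/12) → z = -29/4
  (37/117, 85/39) → z = -358/117

The minimum is at (0, 29/12). Substituting into each constraint, equality holds for (iii) and (vi); the remaining constraints have slack.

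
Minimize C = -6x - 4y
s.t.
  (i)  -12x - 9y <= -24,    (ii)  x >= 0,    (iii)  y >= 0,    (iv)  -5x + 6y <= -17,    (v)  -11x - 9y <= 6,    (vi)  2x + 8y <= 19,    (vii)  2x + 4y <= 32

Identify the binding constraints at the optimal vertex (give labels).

Corner points and C = -6x - 4y:
  (17/5, 0) → C = -102/5
  (19/2, 0) → C = -57
  (125/26, 61/52) → C = -436/13

The minimum is at (19/2, 0). Substituting into each constraint, equality holds for (iii) and (vi); the remaining constraints have slack.

(iii) and (vi)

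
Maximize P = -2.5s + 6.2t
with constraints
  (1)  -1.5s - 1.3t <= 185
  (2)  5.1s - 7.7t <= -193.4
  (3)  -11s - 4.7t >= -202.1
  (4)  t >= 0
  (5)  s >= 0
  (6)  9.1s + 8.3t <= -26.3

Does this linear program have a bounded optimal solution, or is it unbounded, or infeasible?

The boundaries -1.5s - 1.3t = 185 and t = 0 meet at (-370/3, 0), but that point violates s ≥ 0. Every candidate vertex is excluded by some other constraint, so the feasible region is empty.

infeasible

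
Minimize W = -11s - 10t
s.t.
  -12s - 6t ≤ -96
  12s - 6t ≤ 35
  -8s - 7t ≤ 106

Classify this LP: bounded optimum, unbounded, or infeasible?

unbounded

From the feasible point (131/24, 61/12), moving in the direction (6, 12) keeps every constraint satisfied while W decreases without bound.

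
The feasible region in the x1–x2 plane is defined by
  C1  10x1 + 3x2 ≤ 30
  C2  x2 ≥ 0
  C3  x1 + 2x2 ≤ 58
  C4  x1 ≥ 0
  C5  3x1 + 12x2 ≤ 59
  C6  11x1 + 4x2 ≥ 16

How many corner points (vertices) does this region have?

5

The feasible vertices (each the meet of two boundaries and inside every other half-plane) are:
  (3, 0)
  (61/37, 500/111)
  (16/11, 0)
  (0, 59/12)
  (0, 4)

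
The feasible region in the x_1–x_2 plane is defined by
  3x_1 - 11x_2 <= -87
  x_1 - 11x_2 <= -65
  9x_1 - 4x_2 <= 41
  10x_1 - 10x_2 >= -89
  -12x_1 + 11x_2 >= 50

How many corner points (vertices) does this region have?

The feasible vertices (each the meet of two boundaries and inside every other half-plane) are:
  (-109/80, 603/80)
  (37/9, 298/33)
  (383/25, 1211/50)
  (217/17, 314/17)

4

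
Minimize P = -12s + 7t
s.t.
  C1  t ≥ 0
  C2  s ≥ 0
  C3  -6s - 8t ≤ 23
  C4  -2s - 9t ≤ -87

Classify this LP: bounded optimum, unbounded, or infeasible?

From the feasible point (87/2, 0), moving in the direction (1, 0) keeps every constraint satisfied while P decreases without bound.

unbounded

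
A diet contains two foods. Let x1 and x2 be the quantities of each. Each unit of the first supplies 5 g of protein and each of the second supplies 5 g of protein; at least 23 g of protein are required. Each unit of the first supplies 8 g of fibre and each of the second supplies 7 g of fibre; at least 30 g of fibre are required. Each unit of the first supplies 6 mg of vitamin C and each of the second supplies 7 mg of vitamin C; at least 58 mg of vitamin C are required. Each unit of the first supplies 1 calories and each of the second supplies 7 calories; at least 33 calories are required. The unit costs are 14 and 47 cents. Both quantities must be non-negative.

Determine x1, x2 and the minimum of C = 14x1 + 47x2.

Corner points and C = 14x1 + 47x2:
  (0, 58/7) → C = 2726/7
  (33, 0) → C = 462
  (5, 4) → C = 258
The feasible region is unbounded (it extends along (0, 1), (1, 0)), but C strictly increases along every unbounded feasible direction, so there is no improving ray and the minimum is attained at a vertex.

x1 = 5, x2 = 4, minimum C = 258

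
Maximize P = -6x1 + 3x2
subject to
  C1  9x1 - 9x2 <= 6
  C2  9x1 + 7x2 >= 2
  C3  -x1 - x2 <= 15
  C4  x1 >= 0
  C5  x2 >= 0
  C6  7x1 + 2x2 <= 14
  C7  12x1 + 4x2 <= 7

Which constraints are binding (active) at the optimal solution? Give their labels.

C4 and C7

Corner points and P = -6x1 + 3x2:
  (0, 2/7) → P = 6/7
  (2/9, 0) → P = -4/3
  (0, 7/4) → P = 21/4
  (7/12, 0) → P = -7/2

The maximum is at (0, 7/4). Substituting into each constraint, equality holds for C4 and C7; the remaining constraints have slack.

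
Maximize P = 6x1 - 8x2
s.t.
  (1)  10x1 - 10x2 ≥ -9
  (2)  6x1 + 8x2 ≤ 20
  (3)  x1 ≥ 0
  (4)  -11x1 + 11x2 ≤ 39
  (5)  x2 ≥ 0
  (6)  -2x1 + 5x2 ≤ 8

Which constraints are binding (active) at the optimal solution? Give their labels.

(2) and (5)

Corner points and P = 6x1 - 8x2:
  (32/35, 127/70) → P = -316/35
  (0, 9/10) → P = -36/5
  (10/3, 0) → P = 20
  (0, 0) → P = 0

The maximum is at (10/3, 0). Substituting into each constraint, equality holds for (2) and (5); the remaining constraints have slack.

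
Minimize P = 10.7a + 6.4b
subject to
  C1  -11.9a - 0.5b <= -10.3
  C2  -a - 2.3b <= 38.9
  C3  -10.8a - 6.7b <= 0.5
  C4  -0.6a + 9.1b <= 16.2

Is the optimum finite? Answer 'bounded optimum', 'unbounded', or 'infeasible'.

bounded optimum

Vertices and P = 10.7a + 6.4b:
  (6926/7433, -11719/7433) → P = -4467/37165
  (8563/10859, 19896/10859) → P = 437917/21718
  (12974/907, -20981/907) → P = 22717/4535
The feasible region has finitely many vertices and no improving ray; the minimum is -4467/37165 at (6926/7433, -11719/7433).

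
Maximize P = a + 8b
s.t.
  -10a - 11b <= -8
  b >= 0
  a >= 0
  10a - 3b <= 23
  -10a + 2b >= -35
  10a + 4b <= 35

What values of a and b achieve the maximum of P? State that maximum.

a = 0, b = 35/4, maximum P = 70

Vertices and P = a + 8b:
  (4/5, 0) → P = 4/5
  (0, 8/11) → P = 64/11
  (23/10, 0) → P = 23/10
  (0, 35/4) → P = 70
  (197/70, 12/7) → P = 1157/70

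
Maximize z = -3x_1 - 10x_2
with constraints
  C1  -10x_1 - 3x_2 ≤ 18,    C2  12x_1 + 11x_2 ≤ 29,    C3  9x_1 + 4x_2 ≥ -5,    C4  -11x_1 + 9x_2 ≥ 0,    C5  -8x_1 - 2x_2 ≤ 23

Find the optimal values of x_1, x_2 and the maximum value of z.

x_1 = -9/25, x_2 = -11/25, maximum z = 137/25

The optimum lies where 9x_1 + 4x_2 = -5 and -11x_1 + 9x_2 = 0.
Solving simultaneously gives x_1 = -9/25, x_2 = -11/25.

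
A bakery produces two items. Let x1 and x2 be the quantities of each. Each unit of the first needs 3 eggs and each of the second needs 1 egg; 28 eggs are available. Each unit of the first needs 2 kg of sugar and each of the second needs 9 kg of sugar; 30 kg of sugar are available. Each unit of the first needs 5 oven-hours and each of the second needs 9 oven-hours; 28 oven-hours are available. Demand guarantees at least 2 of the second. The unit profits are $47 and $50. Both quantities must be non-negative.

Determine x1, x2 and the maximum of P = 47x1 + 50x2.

Corner points and P = 47x1 + 50x2:
  (0, 28/9) → P = 1400/9
  (0, 2) → P = 100
  (2, 2) → P = 194

At the optimal vertex, 5x1 + 9x2 = 28 and x2 = 2.
Solving simultaneously gives x1 = 2, x2 = 2.

x1 = 2, x2 = 2, maximum P = 194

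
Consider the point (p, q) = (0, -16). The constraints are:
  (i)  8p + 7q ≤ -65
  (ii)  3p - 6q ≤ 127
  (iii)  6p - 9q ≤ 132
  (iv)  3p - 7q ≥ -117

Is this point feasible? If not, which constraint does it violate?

Constraint (iii): 6p - 9q = 144, which is not ≤ 132. All other constraints are satisfied.

not feasible — violates (iii)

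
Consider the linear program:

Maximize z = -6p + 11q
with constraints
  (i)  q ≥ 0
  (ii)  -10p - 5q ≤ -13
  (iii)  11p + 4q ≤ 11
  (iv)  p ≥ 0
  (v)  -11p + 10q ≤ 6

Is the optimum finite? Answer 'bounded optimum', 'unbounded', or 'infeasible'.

The boundaries q = 0 and -10p - 5q = -13 meet at (13/10, 0), but that point violates 11p + 4q ≤ 11. Every candidate vertex is excluded by some other constraint, so the feasible region is empty.

infeasible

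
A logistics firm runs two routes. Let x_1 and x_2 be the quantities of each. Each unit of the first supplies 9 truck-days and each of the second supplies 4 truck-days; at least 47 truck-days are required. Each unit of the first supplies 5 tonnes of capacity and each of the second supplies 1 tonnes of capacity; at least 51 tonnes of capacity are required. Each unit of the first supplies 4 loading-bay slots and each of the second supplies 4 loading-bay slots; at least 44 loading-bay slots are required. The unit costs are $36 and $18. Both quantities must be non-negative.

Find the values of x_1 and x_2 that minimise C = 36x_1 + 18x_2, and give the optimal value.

Vertices and C = 36x_1 + 18x_2:
  (0, 51) → C = 918
  (11, 0) → C = 396
  (10, 1) → C = 378
The feasible region is unbounded (it extends along (0, 1), (1, 0)), but C strictly increases along every unbounded feasible direction, so there is no improving ray and the minimum is attained at a vertex.

x_1 = 10, x_2 = 1, minimum C = 378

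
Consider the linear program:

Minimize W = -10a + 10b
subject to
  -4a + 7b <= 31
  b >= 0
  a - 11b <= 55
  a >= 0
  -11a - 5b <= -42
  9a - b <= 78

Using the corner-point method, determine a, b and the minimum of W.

Feasible corners and W = -10a + 10b:
  (139/97, 509/97) → W = 3700/97
  (577/59, 591/59) → W = 140/59
  (42/11, 0) → W = -420/11
  (26/3, 0) → W = -260/3

The binding constraints are b = 0 and 9a - b = 78.
Solving simultaneously gives a = 26/3, b = 0.

a = 26/3, b = 0, minimum W = -260/3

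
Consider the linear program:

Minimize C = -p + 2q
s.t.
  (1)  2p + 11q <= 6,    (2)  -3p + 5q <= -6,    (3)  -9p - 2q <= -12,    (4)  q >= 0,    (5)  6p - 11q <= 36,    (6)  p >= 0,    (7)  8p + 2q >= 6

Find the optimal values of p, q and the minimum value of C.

p = 3, q = 0, minimum C = -3

Vertices and C = -p + 2q:
  (96/43, 6/43) → C = -84/43
  (3, 0) → C = -3
  (2, 0) → C = -2

At the optimal vertex, 2p + 11q = 6 and q = 0.
Solving simultaneously gives p = 3, q = 0.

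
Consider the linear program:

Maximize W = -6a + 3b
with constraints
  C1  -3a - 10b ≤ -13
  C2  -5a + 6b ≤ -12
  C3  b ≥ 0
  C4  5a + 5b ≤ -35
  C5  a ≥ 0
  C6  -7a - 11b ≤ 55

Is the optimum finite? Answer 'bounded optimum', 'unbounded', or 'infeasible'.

infeasible

The boundaries -3a - 10b = -13 and -5a + 6b = -12 meet at (99/34, 29/68), but that point violates 5a + 5b ≤ -35. Every candidate vertex is excluded by some other constraint, so the feasible region is empty.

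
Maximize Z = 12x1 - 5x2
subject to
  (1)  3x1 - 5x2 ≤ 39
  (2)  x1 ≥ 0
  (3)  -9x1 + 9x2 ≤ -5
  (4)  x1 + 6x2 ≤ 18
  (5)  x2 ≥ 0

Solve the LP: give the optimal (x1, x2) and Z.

x1 = 324/23, x2 = 15/23, maximum Z = 3813/23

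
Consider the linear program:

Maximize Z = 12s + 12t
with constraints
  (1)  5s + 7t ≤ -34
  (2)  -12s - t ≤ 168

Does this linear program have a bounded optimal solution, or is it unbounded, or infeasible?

unbounded

From the feasible point (-1142/79, 432/79), moving in the direction (7, -5) keeps every constraint satisfied while Z increases without bound.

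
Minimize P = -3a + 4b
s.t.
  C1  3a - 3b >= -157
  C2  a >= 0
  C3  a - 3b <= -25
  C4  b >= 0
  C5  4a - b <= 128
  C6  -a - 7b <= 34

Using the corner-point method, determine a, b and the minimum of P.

a = 409/11, b = 228/11, minimum P = -315/11

Corner points and P = -3a + 4b:
  (0, 157/3) → P = 628/3
  (541/9, 1012/9) → P = 2425/9
  (0, 25/3) → P = 100/3
  (409/11, 228/11) → P = -315/11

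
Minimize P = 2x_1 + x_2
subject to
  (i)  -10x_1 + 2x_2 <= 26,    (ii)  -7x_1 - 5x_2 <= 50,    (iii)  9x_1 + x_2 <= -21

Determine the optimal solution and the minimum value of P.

Corner points and P = 2x_1 + x_2:
  (-115/32, -159/32) → P = -389/32
  (-17/7, 6/7) → P = -4
  (-55/38, -303/38) → P = -413/38

The optimum lies where -10x_1 + 2x_2 = 26 and -7x_1 - 5x_2 = 50.
Solving simultaneously gives x_1 = -115/32, x_2 = -159/32.

x_1 = -115/32, x_2 = -159/32, minimum P = -389/32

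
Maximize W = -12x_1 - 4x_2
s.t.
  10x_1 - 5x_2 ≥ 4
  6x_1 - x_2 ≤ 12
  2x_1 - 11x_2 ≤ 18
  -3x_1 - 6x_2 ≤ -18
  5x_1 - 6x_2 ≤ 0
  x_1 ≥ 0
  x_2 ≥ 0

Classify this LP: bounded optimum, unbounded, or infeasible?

Corner points and W = -12x_1 - 4x_2:
  (14/5, 24/5) → W = -264/5
  (38/25, 56/25) → W = -136/5
  (72/31, 60/31) → W = -1104/31
  (9/4, 15/8) → W = -69/2
The feasible region has finitely many vertices and no improving ray; the maximum is -136/5 at (38/25, 56/25).

bounded optimum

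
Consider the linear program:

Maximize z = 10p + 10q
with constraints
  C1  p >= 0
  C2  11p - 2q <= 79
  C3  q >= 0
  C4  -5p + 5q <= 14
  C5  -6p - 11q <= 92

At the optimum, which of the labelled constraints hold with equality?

Extreme points and z = 10p + 10q:
  (0, 0) → z = 0
  (0, 14/5) → z = 28
  (79/11, 0) → z = 790/11
  (47/5, 61/5) → z = 216

The maximum is at (47/5, 61/5). Substituting into each constraint, equality holds for C2 and C4; the remaining constraints have slack.

C2 and C4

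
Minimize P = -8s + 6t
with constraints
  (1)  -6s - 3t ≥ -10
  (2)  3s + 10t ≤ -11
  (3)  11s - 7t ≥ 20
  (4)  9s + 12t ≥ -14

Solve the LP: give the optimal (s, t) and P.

s = 18/5, t = -58/15, minimum P = -52

Extreme points and P = -8s + 6t:
  (133/51, -32/17) → P = -1640/51
  (18/5, -58/15) → P = -52
  (123/131, -181/131) → P = -2070/131
  (142/195, -334/195) → P = -628/39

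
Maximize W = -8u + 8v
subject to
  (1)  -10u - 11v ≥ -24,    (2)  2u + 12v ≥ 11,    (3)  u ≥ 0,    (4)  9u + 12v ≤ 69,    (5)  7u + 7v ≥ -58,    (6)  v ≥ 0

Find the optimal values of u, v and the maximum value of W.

Corner points and W = -8u + 8v:
  (167/98, 31/49) → W = -60/7
  (0, 24/11) → W = 192/11
  (0, 11/12) → W = 22/3

The binding constraints are -10u - 11v = -24 and u = 0.
Solving simultaneously gives u = 0, v = 24/11.

u = 0, v = 24/11, maximum W = 192/11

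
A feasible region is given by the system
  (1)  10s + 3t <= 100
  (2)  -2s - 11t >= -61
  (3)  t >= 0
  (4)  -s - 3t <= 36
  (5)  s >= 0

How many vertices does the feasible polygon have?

4

Pairwise boundary intersections that survive every other constraint:
  (917/104, 205/52)
  (10, 0)
  (0, 61/11)
  (0, 0)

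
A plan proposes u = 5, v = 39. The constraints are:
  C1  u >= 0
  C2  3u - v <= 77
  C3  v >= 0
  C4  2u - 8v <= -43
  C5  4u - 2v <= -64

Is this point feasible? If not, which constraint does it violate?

not feasible — violates C5

Constraint C5: 4u - 2v = -58, which is not ≤ -64. All other constraints are satisfied.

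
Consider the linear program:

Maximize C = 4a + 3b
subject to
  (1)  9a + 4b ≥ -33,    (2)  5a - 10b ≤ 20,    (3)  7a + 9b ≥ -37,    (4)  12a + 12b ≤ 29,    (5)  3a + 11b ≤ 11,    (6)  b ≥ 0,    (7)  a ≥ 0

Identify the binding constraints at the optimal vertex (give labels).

Feasible corners and C = 4a + 3b:
  (187/96, 15/32) → C = 883/96
  (29/12, 0) → C = 29/3
  (0, 1) → C = 3
  (0, 0) → C = 0

The maximum is at (29/12, 0). Substituting into each constraint, equality holds for (4) and (6); the remaining constraints have slack.

(4) and (6)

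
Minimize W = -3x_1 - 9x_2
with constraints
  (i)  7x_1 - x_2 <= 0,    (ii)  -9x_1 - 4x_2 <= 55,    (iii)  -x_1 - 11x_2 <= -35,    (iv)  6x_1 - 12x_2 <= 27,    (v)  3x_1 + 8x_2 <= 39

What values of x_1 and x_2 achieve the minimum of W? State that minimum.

Feasible corners and W = -3x_1 - 9x_2:
  (35/78, 245/78) → W = -385/13
  (39/59, 273/59) → W = -2574/59
  (-149/19, 74/19) → W = -219/19
  (-149/15, 43/5) → W = -238/5

The binding constraints are -9x_1 - 4x_2 = 55 and 3x_1 + 8x_2 = 39.
Solving simultaneously gives x_1 = -149/15, x_2 = 43/5.

x_1 = -149/15, x_2 = 43/5, minimum W = -238/5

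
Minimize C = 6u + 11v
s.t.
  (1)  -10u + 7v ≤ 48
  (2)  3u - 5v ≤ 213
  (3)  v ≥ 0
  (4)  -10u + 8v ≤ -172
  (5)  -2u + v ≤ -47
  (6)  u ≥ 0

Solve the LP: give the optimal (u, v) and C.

Vertices and C = 6u + 11v:
  (71, 0) → C = 426
  (47/2, 0) → C = 141
  (34, 21) → C = 435
The feasible region is unbounded (it extends along (4, 5), (5, 3)), but C strictly increases along every unbounded feasible direction, so there is no improving ray and the minimum is attained at a vertex.

At the optimal vertex, v = 0 and -2u + v = -47.
Solving simultaneously gives u = 47/2, v = 0.

u = 47/2, v = 0, minimum C = 141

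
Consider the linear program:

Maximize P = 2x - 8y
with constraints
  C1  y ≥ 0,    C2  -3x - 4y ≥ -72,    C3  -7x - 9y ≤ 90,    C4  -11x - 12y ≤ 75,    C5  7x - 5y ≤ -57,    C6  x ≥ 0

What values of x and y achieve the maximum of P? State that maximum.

x = 0, y = 57/5, maximum P = -456/5

Corner points and P = 2x - 8y:
  (132/43, 675/43) → P = -5136/43
  (0, 18) → P = -144
  (0, 57/5) → P = -456/5

The optimum lies where 7x - 5y = -57 and x = 0.
Solving simultaneously gives x = 0, y = 57/5.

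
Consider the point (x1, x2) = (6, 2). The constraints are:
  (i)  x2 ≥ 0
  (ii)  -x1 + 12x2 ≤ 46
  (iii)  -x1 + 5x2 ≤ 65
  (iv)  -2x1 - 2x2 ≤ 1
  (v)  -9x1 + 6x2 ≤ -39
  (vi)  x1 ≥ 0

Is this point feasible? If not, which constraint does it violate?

(i): 2 ≥ 0 ✓
(ii): 18 ≤ 46 ✓
(iii): 4 ≤ 65 ✓
(iv): -16 ≤ 1 ✓
(v): -42 ≤ -39 ✓
(vi): 6 ≥ 0 ✓

feasible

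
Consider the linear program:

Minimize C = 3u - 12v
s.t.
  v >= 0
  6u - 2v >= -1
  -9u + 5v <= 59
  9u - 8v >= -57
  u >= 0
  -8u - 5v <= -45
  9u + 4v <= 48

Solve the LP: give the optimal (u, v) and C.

u = 46/21, v = 99/14, minimum C = -548/7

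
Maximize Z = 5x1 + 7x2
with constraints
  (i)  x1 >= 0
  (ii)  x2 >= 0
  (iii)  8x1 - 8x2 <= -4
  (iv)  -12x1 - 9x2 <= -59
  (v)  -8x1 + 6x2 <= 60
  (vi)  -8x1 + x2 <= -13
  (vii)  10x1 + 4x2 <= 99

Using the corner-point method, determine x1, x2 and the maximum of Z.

x1 = 177/46, x2 = 348/23, maximum Z = 5757/46

Extreme points and Z = 5x1 + 7x2:
  (109/42, 65/21) → Z = 485/14
  (97/14, 52/7) → Z = 1213/14
  (44/21, 79/21) → Z = 773/21
  (69/20, 73/5) → Z = 2389/20
  (177/46, 348/23) → Z = 5757/46

At the optimal vertex, -8x1 + 6x2 = 60 and 10x1 + 4x2 = 99.
Solving simultaneously gives x1 = 177/46, x2 = 348/23.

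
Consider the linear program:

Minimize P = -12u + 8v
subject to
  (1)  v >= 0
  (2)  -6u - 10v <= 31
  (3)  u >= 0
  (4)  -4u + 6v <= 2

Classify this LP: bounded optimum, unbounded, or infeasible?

unbounded

From the feasible point (0, 0), moving in the direction (6, 4) keeps every constraint satisfied while P decreases without bound.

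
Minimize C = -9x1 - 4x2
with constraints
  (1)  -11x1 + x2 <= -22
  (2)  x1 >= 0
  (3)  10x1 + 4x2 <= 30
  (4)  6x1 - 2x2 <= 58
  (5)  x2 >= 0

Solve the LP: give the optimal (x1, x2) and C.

Vertices and C = -9x1 - 4x2:
  (59/27, 55/27) → C = -751/27
  (2, 0) → C = -18
  (3, 0) → C = -27

At the optimal vertex, -11x1 + x2 = -22 and 10x1 + 4x2 = 30.
Solving simultaneously gives x1 = 59/27, x2 = 55/27.

x1 = 59/27, x2 = 55/27, minimum C = -751/27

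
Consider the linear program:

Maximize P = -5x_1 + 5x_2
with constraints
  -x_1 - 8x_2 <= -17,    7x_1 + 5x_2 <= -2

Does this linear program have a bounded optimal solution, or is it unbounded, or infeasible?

unbounded

From the feasible point (-101/51, 121/51), moving in the direction (-8, 1) keeps every constraint satisfied while P increases without bound.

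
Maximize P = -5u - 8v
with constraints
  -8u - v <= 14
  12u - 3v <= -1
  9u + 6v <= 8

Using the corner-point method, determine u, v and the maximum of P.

u = -43/36, v = -40/9, maximum P = 1495/36

Corner points and P = -5u - 8v:
  (-43/36, -40/9) → P = 1495/36
  (-92/39, 190/39) → P = -1060/39
  (2/11, 35/33) → P = -310/33

The optimum lies where -8u - v = 14 and 12u - 3v = -1.
Solving simultaneously gives u = -43/36, v = -40/9.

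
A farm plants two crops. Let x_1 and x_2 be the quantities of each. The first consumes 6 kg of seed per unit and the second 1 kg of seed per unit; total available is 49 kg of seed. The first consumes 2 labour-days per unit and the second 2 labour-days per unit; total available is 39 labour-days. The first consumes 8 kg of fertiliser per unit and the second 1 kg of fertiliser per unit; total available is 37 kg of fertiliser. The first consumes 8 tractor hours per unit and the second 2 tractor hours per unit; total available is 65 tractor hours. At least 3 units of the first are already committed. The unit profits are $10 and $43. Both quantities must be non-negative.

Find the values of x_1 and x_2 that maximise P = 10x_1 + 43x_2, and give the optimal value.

Vertices and P = 10x_1 + 43x_2:
  (37/8, 0) → P = 185/4
  (3, 0) → P = 30
  (3, 13) → P = 589

x_1 = 3, x_2 = 13, maximum P = 589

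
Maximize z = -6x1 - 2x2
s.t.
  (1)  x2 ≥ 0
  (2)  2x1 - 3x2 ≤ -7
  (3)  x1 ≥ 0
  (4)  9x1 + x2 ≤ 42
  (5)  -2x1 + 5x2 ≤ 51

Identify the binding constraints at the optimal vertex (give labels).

(2) and (3)

Feasible corners and z = -6x1 - 2x2:
  (0, 7/3) → z = -14/3
  (119/29, 147/29) → z = -1008/29
  (0, 51/5) → z = -102/5
  (159/47, 543/47) → z = -2040/47

The maximum is at (0, 7/3). Substituting into each constraint, equality holds for (2) and (3); the remaining constraints have slack.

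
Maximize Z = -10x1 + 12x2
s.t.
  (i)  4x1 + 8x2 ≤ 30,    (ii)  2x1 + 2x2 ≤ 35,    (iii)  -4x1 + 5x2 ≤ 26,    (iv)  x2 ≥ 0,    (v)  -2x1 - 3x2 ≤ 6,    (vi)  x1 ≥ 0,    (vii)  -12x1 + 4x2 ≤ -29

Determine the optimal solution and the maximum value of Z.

Extreme points and Z = -10x1 + 12x2:
  (15/2, 0) → Z = -75
  (22/7, 61/28) → Z = -37/7
  (29/12, 0) → Z = -145/6

x1 = 22/7, x2 = 61/28, maximum Z = -37/7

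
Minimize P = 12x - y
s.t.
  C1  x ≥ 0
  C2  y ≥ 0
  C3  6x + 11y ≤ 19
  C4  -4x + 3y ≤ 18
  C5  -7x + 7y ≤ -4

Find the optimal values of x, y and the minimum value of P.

x = 4/7, y = 0, minimum P = 48/7

Feasible corners and P = 12x - y:
  (19/6, 0) → P = 38
  (4/7, 0) → P = 48/7
  (177/119, 109/119) → P = 2015/119

The binding constraints are y = 0 and -7x + 7y = -4.
Solving simultaneously gives x = 4/7, y = 0.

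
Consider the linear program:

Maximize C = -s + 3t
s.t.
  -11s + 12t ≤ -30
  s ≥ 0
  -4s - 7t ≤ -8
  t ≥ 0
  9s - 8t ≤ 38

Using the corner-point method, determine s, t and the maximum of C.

Extreme points and C = -s + 3t:
  (30/11, 0) → C = -30/11
  (54/5, 37/5) → C = 57/5
  (38/9, 0) → C = -38/9

The optimum lies where -11s + 12t = -30 and 9s - 8t = 38.
Solving simultaneously gives s = 54/5, t = 37/5.

s = 54/5, t = 37/5, maximum C = 57/5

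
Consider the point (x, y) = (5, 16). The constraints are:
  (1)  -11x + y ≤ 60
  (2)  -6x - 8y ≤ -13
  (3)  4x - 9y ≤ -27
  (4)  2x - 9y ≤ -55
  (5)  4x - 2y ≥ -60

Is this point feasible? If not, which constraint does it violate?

(1): -39 ≤ 60 ✓
(2): -158 ≤ -13 ✓
(3): -124 ≤ -27 ✓
(4): -134 ≤ -55 ✓
(5): -12 ≥ -60 ✓

feasible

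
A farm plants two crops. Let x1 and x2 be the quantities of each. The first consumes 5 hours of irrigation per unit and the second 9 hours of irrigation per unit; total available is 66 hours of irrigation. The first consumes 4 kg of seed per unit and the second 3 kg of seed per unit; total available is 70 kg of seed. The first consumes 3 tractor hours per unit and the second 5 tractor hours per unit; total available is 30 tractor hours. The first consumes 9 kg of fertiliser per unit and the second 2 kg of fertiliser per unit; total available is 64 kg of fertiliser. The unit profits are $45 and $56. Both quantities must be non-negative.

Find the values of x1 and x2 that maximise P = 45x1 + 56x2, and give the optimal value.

Vertices and P = 45x1 + 56x2:
  (0, 0) → P = 0
  (0, 6) → P = 336
  (64/9, 0) → P = 320
  (20/3, 2) → P = 412

The binding constraints are 3x1 + 5x2 = 30 and 9x1 + 2x2 = 64.
Solving simultaneously gives x1 = 20/3, x2 = 2.

x1 = 20/3, x2 = 2, maximum P = 412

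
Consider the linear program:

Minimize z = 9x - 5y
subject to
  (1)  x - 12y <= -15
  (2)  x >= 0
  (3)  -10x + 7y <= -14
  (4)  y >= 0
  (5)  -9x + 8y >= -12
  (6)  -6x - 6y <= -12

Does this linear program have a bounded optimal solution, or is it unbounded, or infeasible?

Feasible corners and z = 9x - 5y:
  (273/113, 164/113) → z = 1637/113
  (66/25, 147/100) → z = 1641/100
The feasible region has finitely many vertices and no improving ray; the minimum is 1637/113 at (273/113, 164/113).

bounded optimum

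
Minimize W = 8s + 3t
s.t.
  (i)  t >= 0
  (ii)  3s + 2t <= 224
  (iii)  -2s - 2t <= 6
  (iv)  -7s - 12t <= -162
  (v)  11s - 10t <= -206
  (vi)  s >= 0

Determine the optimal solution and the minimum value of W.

At the optimal vertex, 11s - 10t = -206 and s = 0.
Solving simultaneously gives s = 0, t = 103/5.

s = 0, t = 103/5, minimum W = 309/5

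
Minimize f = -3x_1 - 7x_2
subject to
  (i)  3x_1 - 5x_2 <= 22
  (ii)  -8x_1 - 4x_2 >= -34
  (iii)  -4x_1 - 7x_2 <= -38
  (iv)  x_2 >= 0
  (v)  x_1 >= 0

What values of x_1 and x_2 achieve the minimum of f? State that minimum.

Vertices and f = -3x_1 - 7x_2:
  (43/20, 21/5) → f = -717/20
  (0, 17/2) → f = -119/2
  (0, 38/7) → f = -38

x_1 = 0, x_2 = 17/2, minimum f = -119/2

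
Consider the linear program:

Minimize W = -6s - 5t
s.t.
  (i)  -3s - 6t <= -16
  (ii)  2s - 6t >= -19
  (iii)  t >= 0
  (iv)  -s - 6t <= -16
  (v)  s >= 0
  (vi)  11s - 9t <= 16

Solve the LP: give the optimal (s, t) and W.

s = 89/16, t = 241/48, minimum W = -2807/48

Vertices and W = -6s - 5t:
  (0, 8/3) → W = -40/3
  (0, 19/6) → W = -95/6
  (89/16, 241/48) → W = -2807/48
  (16/5, 32/15) → W = -448/15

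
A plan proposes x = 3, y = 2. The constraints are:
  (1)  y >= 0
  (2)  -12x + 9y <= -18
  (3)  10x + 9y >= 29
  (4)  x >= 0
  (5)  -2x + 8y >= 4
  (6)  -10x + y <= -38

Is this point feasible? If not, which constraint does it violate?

not feasible — violates (6)

Constraint (6): -10x + y = -28, which is not ≤ -38. All other constraints are satisfied.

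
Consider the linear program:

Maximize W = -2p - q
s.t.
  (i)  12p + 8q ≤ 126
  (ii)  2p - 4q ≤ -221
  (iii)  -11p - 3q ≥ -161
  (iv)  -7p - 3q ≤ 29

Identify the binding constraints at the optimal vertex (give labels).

Corner points and W = -2p - q:
  (-79/4, 363/8) → W = -47/8
  (-61/2, 123/2) → W = -1/2
  (-779/34, 1489/34) → W = 69/34

The maximum is at (-779/34, 1489/34). Substituting into each constraint, equality holds for (ii) and (iv); the remaining constraints have slack.

(ii) and (iv)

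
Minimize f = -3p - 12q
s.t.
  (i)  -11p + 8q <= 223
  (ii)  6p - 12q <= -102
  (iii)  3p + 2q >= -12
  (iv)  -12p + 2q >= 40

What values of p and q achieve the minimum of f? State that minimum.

p = 63/37, q = 1118/37, minimum f = -13605/37

Vertices and f = -3p - 12q:
  (-271/23, 537/46) → f = -2409/23
  (63/37, 1118/37) → f = -13605/37
  (-29/4, 39/8) → f = -147/4
  (-23/11, 82/11) → f = -915/11

At the optimal vertex, -11p + 8q = 223 and -12p + 2q = 40.
Solving simultaneously gives p = 63/37, q = 1118/37.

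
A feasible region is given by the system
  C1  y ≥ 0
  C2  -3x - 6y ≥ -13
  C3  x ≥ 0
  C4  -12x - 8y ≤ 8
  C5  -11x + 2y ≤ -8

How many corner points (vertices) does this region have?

Of the 10 pairwise boundary intersections, those satisfying every inequality are:
  (13/3, 0)
  (8/11, 0)
  (37/36, 119/72)

3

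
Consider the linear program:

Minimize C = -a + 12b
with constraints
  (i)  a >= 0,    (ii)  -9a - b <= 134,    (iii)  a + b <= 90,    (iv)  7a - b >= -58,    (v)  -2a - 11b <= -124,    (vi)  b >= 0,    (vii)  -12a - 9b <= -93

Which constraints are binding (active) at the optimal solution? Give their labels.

(iii) and (vi)

Extreme points and C = -a + 12b:
  (0, 58) → C = 696
  (0, 124/11) → C = 1488/11
  (4, 86) → C = 1028
  (90, 0) → C = -90
  (62, 0) → C = -62

The minimum is at (90, 0). Substituting into each constraint, equality holds for (iii) and (vi); the remaining constraints have slack.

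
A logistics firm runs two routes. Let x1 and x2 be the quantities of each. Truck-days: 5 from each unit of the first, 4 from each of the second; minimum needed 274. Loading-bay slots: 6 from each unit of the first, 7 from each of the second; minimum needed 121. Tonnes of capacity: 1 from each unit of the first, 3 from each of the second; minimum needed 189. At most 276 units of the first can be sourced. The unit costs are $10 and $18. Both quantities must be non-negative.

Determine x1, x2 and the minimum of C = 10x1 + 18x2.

x1 = 6, x2 = 61, minimum C = 1158

Feasible corners and C = 10x1 + 18x2:
  (0, 137/2) → C = 1233
  (189, 0) → C = 1890
  (276, 0) → C = 2760
  (6, 61) → C = 1158
The feasible region is unbounded (it extends along (0, 1)), but C strictly increases along every unbounded feasible direction, so there is no improving ray and the minimum is attained at a vertex.

The binding constraints are 5x1 + 4x2 = 274 and x1 + 3x2 = 189.
Solving simultaneously gives x1 = 6, x2 = 61.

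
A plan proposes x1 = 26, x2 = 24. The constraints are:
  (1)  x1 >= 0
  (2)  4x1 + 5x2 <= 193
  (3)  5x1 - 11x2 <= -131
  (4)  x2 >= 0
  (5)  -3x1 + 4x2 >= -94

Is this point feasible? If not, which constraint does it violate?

not feasible — violates (2)

Constraint (2): 4x1 + 5x2 = 224, which is not ≤ 193. All other constraints are satisfied.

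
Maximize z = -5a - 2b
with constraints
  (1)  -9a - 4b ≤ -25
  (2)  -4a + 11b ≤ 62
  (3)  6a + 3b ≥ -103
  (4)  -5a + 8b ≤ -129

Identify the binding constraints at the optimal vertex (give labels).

(1) and (4)

Extreme points and z = -5a - 2b:
  (487/3, -359) → z = -281/3
  (179/23, -259/23) → z = -377/23
  (1915/23, 826/23) → z = -11227/23
The feasible region is unbounded (it extends along (1, -2), (11, 4)), but z strictly decreases along every unbounded feasible direction, so there is no improving ray and the maximum is attained at a vertex.

The maximum is at (179/23, -259/23). Substituting into each constraint, equality holds for (1) and (4); the remaining constraints have slack.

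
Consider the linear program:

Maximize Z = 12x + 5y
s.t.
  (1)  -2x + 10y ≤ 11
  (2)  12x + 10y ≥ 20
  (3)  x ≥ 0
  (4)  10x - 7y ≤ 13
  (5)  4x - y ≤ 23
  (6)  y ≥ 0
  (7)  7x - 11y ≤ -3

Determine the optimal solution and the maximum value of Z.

x = 91/48, y = 71/48, maximum Z = 1447/48

Extreme points and Z = 12x + 5y:
  (9/14, 43/35) → Z = 97/7
  (91/48, 71/48) → Z = 1447/48
  (95/101, 88/101) → Z = 1580/101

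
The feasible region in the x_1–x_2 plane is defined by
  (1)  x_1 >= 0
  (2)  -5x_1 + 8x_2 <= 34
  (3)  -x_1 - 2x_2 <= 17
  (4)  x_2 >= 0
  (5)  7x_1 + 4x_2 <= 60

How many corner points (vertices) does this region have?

Pairwise boundary intersections that survive every other constraint:
  (0, 17/4)
  (0, 0)
  (86/19, 269/38)
  (60/7, 0)

4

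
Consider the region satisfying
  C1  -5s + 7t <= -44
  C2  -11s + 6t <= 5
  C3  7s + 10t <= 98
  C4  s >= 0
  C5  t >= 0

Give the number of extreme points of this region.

3

Pairwise boundary intersections that survive every other constraint:
  (1126/99, 182/99)
  (44/5, 0)
  (14, 0)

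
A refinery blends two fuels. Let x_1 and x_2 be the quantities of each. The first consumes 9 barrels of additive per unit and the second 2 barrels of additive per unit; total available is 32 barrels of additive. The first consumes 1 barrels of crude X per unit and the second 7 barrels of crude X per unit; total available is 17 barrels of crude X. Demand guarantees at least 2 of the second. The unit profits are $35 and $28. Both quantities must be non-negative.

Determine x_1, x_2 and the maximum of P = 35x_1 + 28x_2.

x_1 = 3, x_2 = 2, maximum P = 161

The optimum lies where x_1 + 7x_2 = 17 and x_2 = 2.
Solving simultaneously gives x_1 = 3, x_2 = 2.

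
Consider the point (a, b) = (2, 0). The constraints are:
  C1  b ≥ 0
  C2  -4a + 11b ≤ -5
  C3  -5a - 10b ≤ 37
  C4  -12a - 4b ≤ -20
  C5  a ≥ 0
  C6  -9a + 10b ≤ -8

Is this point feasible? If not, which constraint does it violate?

C1: 0 ≥ 0 ✓
C2: -8 ≤ -5 ✓
C3: -10 ≤ 37 ✓
C4: -24 ≤ -20 ✓
C5: 2 ≥ 0 ✓
C6: -18 ≤ -8 ✓

feasible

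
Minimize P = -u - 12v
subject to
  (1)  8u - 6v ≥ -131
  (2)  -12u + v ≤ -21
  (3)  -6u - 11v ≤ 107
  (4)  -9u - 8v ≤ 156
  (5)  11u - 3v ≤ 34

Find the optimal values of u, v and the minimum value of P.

At the optimal vertex, 8u - 6v = -131 and 11u - 3v = 34.
Solving simultaneously gives u = 199/14, v = 571/14.

u = 199/14, v = 571/14, minimum P = -7051/14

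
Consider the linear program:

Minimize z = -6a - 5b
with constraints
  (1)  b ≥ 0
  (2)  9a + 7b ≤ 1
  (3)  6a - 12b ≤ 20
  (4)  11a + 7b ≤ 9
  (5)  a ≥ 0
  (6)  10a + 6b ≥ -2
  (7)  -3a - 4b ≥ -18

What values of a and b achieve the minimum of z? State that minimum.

a = 0, b = 1/7, minimum z = -5/7

Feasible corners and z = -6a - 5b:
  (1/9, 0) → z = -2/3
  (0, 0) → z = 0
  (0, 1/7) → z = -5/7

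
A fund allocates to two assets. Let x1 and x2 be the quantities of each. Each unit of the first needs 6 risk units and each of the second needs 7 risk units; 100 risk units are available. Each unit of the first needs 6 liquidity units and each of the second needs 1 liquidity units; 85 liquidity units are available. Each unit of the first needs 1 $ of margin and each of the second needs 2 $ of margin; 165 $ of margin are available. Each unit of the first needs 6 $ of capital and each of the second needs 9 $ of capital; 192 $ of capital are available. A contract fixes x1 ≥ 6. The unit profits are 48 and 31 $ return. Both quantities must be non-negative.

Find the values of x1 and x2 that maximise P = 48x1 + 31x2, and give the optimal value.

x1 = 55/4, x2 = 5/2, maximum P = 1475/2

Feasible corners and P = 48x1 + 31x2:
  (85/6, 0) → P = 680
  (6, 0) → P = 288
  (55/4, 5/2) → P = 1475/2
  (6, 64/7) → P = 4000/7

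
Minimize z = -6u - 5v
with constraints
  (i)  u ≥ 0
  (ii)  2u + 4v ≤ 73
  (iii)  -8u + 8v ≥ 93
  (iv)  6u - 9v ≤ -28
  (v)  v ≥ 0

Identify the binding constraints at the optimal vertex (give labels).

Vertices and z = -6u - 5v:
  (0, 73/4) → z = -365/4
  (0, 93/8) → z = -465/8
  (53/12, 385/24) → z = -2561/24

The minimum is at (53/12, 385/24). Substituting into each constraint, equality holds for (ii) and (iii); the remaining constraints have slack.

(ii) and (iii)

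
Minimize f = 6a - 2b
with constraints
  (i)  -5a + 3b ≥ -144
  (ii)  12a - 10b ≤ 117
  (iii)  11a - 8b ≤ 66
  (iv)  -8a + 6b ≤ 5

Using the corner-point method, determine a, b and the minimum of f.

a = -94, b = -249/2, minimum f = -315

Corner points and f = 6a - 2b:
  (954/7, 1254/7) → f = 3216/7
  (293/2, 1177/6) → f = 1460/3
  (-138/7, -495/14) → f = -333/7
  (-94, -249/2) → f = -315

At the optimal vertex, 12a - 10b = 117 and -8a + 6b = 5.
Solving simultaneously gives a = -94, b = -249/2.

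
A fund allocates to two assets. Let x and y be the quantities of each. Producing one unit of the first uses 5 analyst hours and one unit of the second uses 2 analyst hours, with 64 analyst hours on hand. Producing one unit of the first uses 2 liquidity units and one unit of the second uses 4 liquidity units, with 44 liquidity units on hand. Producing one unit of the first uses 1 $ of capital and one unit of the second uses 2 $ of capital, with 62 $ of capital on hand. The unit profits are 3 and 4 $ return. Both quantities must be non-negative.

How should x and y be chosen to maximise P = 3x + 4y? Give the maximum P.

Corner points and P = 3x + 4y:
  (0, 0) → P = 0
  (0, 11) → P = 44
  (64/5, 0) → P = 192/5
  (21/2, 23/4) → P = 109/2

The binding constraints are 5x + 2y = 64 and 2x + 4y = 44.
Solving simultaneously gives x = 21/2, y = 23/4.

x = 21/2, y = 23/4, maximum P = 109/2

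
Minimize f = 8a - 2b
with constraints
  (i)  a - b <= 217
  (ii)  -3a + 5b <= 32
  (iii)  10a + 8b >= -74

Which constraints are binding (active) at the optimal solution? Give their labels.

Corner points and f = 8a - 2b:
  (1117/2, 683/2) → f = 3785
  (277/3, -374/3) → f = 988
  (-313/37, 49/37) → f = -2602/37

The minimum is at (-313/37, 49/37). Substituting into each constraint, equality holds for (ii) and (iii); the remaining constraints have slack.

(ii) and (iii)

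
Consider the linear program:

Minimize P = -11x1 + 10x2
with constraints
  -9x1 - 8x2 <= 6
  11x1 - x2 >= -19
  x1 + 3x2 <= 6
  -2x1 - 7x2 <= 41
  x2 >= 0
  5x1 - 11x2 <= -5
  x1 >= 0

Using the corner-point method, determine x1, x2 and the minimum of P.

Corner points and P = -11x1 + 10x2:
  (51/26, 35/26) → P = -211/26
  (0, 2) → P = 20
  (0, 5/11) → P = 50/11

At the optimal vertex, x1 + 3x2 = 6 and 5x1 - 11x2 = -5.
Solving simultaneously gives x1 = 51/26, x2 = 35/26.

x1 = 51/26, x2 = 35/26, minimum P = -211/26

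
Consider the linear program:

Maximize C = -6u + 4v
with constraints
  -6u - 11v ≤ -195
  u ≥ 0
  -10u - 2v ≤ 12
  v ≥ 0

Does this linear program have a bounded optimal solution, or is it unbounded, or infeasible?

unbounded

From the feasible point (0, 195/11), moving in the direction (0, 1) keeps every constraint satisfied while C increases without bound.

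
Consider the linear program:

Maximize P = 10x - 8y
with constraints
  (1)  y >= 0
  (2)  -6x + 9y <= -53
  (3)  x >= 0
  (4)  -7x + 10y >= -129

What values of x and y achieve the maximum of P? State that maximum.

x = 631/3, y = 403/3, maximum P = 3086/3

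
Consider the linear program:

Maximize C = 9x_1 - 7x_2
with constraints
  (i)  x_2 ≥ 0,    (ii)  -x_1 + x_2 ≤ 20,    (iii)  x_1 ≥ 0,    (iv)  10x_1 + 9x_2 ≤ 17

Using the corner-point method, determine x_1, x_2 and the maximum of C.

x_1 = 17/10, x_2 = 0, maximum C = 153/10

Extreme points and C = 9x_1 - 7x_2:
  (0, 0) → C = 0
  (17/10, 0) → C = 153/10
  (0, 17/9) → C = -119/9

The optimum lies where x_2 = 0 and 10x_1 + 9x_2 = 17.
Solving simultaneously gives x_1 = 17/10, x_2 = 0.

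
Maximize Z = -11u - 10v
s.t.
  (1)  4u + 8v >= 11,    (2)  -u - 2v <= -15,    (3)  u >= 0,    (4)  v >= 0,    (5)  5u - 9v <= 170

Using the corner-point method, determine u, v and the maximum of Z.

Extreme points and Z = -11u - 10v:
  (0, 15/2) → Z = -75
  (15, 0) → Z = -165
  (34, 0) → Z = -374
The feasible region is unbounded (it extends along (0, 1), (9, 5)), but Z strictly decreases along every unbounded feasible direction, so there is no improving ray and the maximum is attained at a vertex.

u = 0, v = 15/2, maximum Z = -75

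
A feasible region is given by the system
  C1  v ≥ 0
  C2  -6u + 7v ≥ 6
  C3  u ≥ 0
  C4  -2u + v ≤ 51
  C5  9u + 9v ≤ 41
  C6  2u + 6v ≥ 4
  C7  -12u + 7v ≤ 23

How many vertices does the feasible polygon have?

4

Pairwise boundary intersections that survive every other constraint:
  (0, 6/7)
  (233/117, 100/39)
  (0, 23/7)
  (80/171, 233/57)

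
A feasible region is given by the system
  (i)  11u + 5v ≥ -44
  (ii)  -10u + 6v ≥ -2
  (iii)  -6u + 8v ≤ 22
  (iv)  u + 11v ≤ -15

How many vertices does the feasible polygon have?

Pairwise boundary intersections that survive every other constraint:
  (-127/58, -231/58)
  (-409/116, -121/116)
  (-17/29, -38/29)

3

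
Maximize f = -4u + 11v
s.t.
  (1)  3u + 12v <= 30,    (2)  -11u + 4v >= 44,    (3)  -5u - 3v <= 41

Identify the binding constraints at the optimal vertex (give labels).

(1) and (3)

Extreme points and f = -4u + 11v:
  (-17/6, 77/24) → f = 373/8
  (-194/17, 91/17) → f = 1777/17
  (-296/53, -231/53) → f = -1357/53

The maximum is at (-194/17, 91/17). Substituting into each constraint, equality holds for (1) and (3); the remaining constraints have slack.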